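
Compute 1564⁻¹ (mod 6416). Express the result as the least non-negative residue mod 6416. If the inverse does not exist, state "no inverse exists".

no inverse exists

Compute gcd(1564, 6416):
6416 = 4·1564 + 160
1564 = 9·160 + 124
160 = 1·124 + 36
124 = 3·36 + 16
36 = 2·16 + 4
16 = 4·4 + 0
The gcd is 4, not 1, hence no inverse exists.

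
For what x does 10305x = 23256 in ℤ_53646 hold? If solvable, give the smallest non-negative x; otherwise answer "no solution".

4422

First find gcd(10305, 53646):
53646 = 5*10305 + 2121
10305 = 4*2121 + 1821
2121 = 1*1821 + 300
1821 = 6*300 + 21
300 = 14*21 + 6
21 = 3*6 + 3
6 = 2*3 + 0
gcd = 3 and 3 | 23256, so solutions exist. Divide through by 3: 3435x ≡ 7752 (mod 17882).
Now find 3435⁻¹ mod 17882:
17882 = 5·3435 + 707
3435 = 4·707 + 607
707 = 1·607 + 100
607 = 6·100 + 7
100 = 14·7 + 2
7 = 3·2 + 1
2 = 2·1 + 0
Back-substitute:
1 = 7 − 3·2
1 = −3·100 + 43·7
1 = 43·607 − 261·100
1 = −261·707 + 304·607
1 = 304·3435 − 1477·707
1 = −1477·17882 + 7689·3435
So 3435⁻¹ ≡ 7689 (mod 17882).
Then x ≡ 7689·7752 ≡ 4422 (mod 17882); the smallest non-negative solution is x = 4422.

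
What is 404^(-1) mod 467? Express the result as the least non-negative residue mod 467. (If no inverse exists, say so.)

126

Run Euclid on (467, 404):
467 = 1·404 + 63
404 = 6·63 + 26
63 = 2·26 + 11
26 = 2·11 + 4
11 = 2·4 + 3
4 = 1·3 + 1
3 = 3·1 + 0
The gcd is 1. Working backward:
1 = 4 − 3
1 = −11 + 3·4
1 = 3·26 − 7·11
1 = −7·63 + 17·26
1 = 17·404 − 109·63
1 = −109·467 + 126·404
So 404·126 ≡ 1 (mod 467).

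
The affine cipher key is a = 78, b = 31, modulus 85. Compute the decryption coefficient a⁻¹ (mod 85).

gcd(85, 78) by repeated division:
85 = 1·78 + 7
78 = 11·7 + 1
7 = 7·1 + 0
The gcd is 1. Working backward:
1 = 78 − 11·7
1 = −11·85 + 12·78
So 78·12 ≡ 1 (mod 85).

12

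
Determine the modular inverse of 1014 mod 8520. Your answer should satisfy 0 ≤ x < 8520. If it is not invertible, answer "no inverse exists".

no inverse exists

Euclidean algorithm on 8520, 1014:
8520 = 8×1014 + 408
1014 = 2×408 + 198
408 = 2×198 + 12
198 = 16×12 + 6
12 = 2×6 + 0
gcd(1014, 8520) = 6 ≠ 1, so 1014 has no multiplicative inverse modulo 8520.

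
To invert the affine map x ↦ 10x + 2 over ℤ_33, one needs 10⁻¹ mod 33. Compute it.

Run Euclid on (33, 10):
33 = 3×10 + 3
10 = 3×3 + 1
3 = 3×1 + 0
gcd = 1, so the inverse exists. Back-substitute:
1 = 10 − 3·3
1 = −3·33 + 10·10
So 10·10 ≡ 1 (mod 33).

10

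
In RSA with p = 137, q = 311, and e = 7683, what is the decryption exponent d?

10267

φ(n) = (p−1)(q−1) = 136·310 = 42160.
Need d with 7683·d ≡ 1 (mod 42160). Apply the extended Euclidean algorithm:
42160 = 5×7683 + 3745
7683 = 2×3745 + 193
3745 = 19×193 + 78
193 = 2×78 + 37
78 = 2×37 + 4
37 = 9×4 + 1
4 = 4×1 + 0
Back-substitute:
1 = 37 − 9·4
1 = −9·78 + 19·37
1 = 19·193 − 47·78
1 = −47·3745 + 912·193
1 = 912·7683 − 1871·3745
1 = −1871·42160 + 10267·7683
So 7683·10267 ≡ 1 (mod 42160), hence d = 10267.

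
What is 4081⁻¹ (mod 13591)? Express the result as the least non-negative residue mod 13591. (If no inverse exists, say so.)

gcd(13591, 4081) by repeated division:
13591 = 3*4081 + 1348
4081 = 3*1348 + 37
1348 = 36*37 + 16
37 = 2*16 + 5
16 = 3*5 + 1
5 = 5*1 + 0
The gcd is 1. Working backward:
1 = 16 − 3·5
1 = −3·37 + 7·16
1 = 7·1348 − 255·37
1 = −255·4081 + 772·1348
1 = 772·13591 − 2571·4081
Thus 4081·(-2571) ≡ 1 (mod 13591); reducing, -2571 mod 13591 = 11020.

11020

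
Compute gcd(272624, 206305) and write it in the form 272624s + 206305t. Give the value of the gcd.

Apply Euclid's algorithm to 272624 and 206305:
272624 = 1·206305 + 66319
206305 = 3·66319 + 7348
66319 = 9·7348 + 187
7348 = 39·187 + 55
187 = 3·55 + 22
55 = 2·22 + 11
22 = 2·11 + 0
gcd(272624, 206305) = 11.
Express as a combination:
11 = 55 − 2·22
11 = −2·187 + 7·55
11 = 7·7348 − 275·187
11 = −275·66319 + 2482·7348
11 = 2482·206305 − 7721·66319
11 = −7721·272624 + 10203·206305
So 11 = (-7721)·272624 + (10203)·206305.

11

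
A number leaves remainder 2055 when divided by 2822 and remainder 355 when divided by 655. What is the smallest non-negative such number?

1314285

Write x = 2055 + 2822·k. Then 2822·k ≡ 355 − 2055 ≡ 265 (mod 655).
Need 2822⁻¹ mod 655. Extended Euclid on (655, 202):
655 = 3*202 + 49
202 = 4*49 + 6
49 = 8*6 + 1
6 = 6*1 + 0
Back-substitute:
1 = 49 − 8·6
1 = −8·202 + 33·49
1 = 33·655 − 107·202
2822⁻¹ ≡ 548 (mod 655), so k ≡ 548·265 ≡ 465 (mod 655).
x = 2055 + 2822·465 = 1314285.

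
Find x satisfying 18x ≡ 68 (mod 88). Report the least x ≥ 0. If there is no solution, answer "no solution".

First find gcd(18, 88):
88 = 4×18 + 16
18 = 1×16 + 2
16 = 8×2 + 0
gcd = 2 and 2 | 68, so solutions exist. Divide through by 2: 9x ≡ 34 (mod 44).
Now find 9⁻¹ mod 44:
44 = 4·9 + 8
9 = 1·8 + 1
8 = 8·1 + 0
Back-substitute:
1 = 9 − 8
1 = −44 + 5·9
So 9⁻¹ ≡ 5 (mod 44).
Then x ≡ 5·34 ≡ 38 (mod 44); the smallest non-negative solution is x = 38.

38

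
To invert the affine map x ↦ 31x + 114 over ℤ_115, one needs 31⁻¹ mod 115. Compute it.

26

Apply the Euclidean algorithm to 115 and 31:
115 = 3·31 + 22
31 = 1·22 + 9
22 = 2·9 + 4
9 = 2·4 + 1
4 = 4·1 + 0
The gcd is 1. Working backward:
1 = 9 − 2·4
1 = −2·22 + 5·9
1 = 5·31 − 7·22
1 = −7·115 + 26·31
So 31·26 ≡ 1 (mod 115).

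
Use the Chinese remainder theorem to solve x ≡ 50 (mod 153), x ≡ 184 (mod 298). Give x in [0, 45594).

Write x = 50 + 153·k. Then 153·k ≡ 184 − 50 ≡ 134 (mod 298).
Need 153⁻¹ mod 298. Extended Euclid on (298, 153):
298 = 1×153 + 145
153 = 1×145 + 8
145 = 18×8 + 1
8 = 8×1 + 0
Back-substitute:
1 = 145 − 18·8
1 = −18·153 + 19·145
1 = 19·298 − 37·153
153⁻¹ ≡ 261 (mod 298), so k ≡ 261·134 ≡ 108 (mod 298).
x = 50 + 153·108 = 16574.

16574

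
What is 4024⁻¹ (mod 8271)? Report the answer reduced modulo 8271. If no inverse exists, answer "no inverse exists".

2485

Apply the Euclidean algorithm to 8271 and 4024:
8271 = 2*4024 + 223
4024 = 18*223 + 10
223 = 22*10 + 3
10 = 3*3 + 1
3 = 3*1 + 0
gcd = 1, so the inverse exists. Back-substitute:
1 = 10 − 3·3
1 = −3·223 + 67·10
1 = 67·4024 − 1209·223
1 = −1209·8271 + 2485·4024
So 4024·2485 ≡ 1 (mod 8271).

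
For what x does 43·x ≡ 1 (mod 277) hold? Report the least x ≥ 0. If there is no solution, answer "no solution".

First find gcd(43, 277):
277 = 6*43 + 19
43 = 2*19 + 5
19 = 3*5 + 4
5 = 1*4 + 1
4 = 4*1 + 0
gcd = 1, so a unique solution mod 277 exists.
Back-substitute for the Bézout coefficients:
1 = 5 − 4
1 = −19 + 4·5
1 = 4·43 − 9·19
1 = −9·277 + 58·43
So 43·(58) ≡ 1 (mod 277), giving 43⁻¹ ≡ 58.
x ≡ 43⁻¹·1 ≡ 58·1 ≡ 58 (mod 277).

58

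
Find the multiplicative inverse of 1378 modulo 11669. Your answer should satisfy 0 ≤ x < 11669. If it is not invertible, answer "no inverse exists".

Apply the Euclidean algorithm to 11669 and 1378:
11669 = 8·1378 + 645
1378 = 2·645 + 88
645 = 7·88 + 29
88 = 3·29 + 1
29 = 29·1 + 0
The gcd is 1. Working backward:
1 = 88 − 3·29
1 = −3·645 + 22·88
1 = 22·1378 − 47·645
1 = −47·11669 + 398·1378
So 1378·398 ≡ 1 (mod 11669).

398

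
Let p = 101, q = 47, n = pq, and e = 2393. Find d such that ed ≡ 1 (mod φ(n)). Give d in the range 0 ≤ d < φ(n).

φ(n) = (p−1)(q−1) = 100·46 = 4600.
Need d with 2393·d ≡ 1 (mod 4600). Apply the extended Euclidean algorithm:
4600 = 1×2393 + 2207
2393 = 1×2207 + 186
2207 = 11×186 + 161
186 = 1×161 + 25
161 = 6×25 + 11
25 = 2×11 + 3
11 = 3×3 + 2
3 = 1×2 + 1
2 = 2×1 + 0
Back-substitute:
1 = 3 − 2
1 = −11 + 4·3
1 = 4·25 − 9·11
1 = −9·161 + 58·25
1 = 58·186 − 67·161
1 = −67·2207 + 795·186
1 = 795·2393 − 862·2207
1 = −862·4600 + 1657·2393
So 2393·1657 ≡ 1 (mod 4600), hence d = 1657.

1657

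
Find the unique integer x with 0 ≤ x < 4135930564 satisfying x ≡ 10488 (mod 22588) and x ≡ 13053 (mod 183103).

Write x = 10488 + 22588·k. Then 22588·k ≡ 13053 − 10488 ≡ 2565 (mod 183103).
Need 22588⁻¹ mod 183103. Extended Euclid on (183103, 22588):
183103 = 8·22588 + 2399
22588 = 9·2399 + 997
2399 = 2·997 + 405
997 = 2·405 + 187
405 = 2·187 + 31
187 = 6·31 + 1
31 = 31·1 + 0
Back-substitute:
1 = 187 − 6·31
1 = −6·405 + 13·187
1 = 13·997 − 32·405
1 = −32·2399 + 77·997
1 = 77·22588 − 725·2399
1 = −725·183103 + 5877·22588
22588⁻¹ ≡ 5877 (mod 183103), so k ≡ 5877·2565 ≡ 60059 (mod 183103).
x = 10488 + 22588·60059 = 1356623180.

1356623180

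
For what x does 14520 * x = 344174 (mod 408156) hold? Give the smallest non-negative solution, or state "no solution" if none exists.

gcd(14520, 408156):
408156 = 28×14520 + 1596
14520 = 9×1596 + 156
1596 = 10×156 + 36
156 = 4×36 + 12
36 = 3×12 + 0
gcd = 12, but 12 ∤ 344174, so the congruence has no solution.

no solution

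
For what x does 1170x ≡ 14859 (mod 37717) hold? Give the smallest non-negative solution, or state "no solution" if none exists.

33958

First find gcd(1170, 37717):
37717 = 32·1170 + 277
1170 = 4·277 + 62
277 = 4·62 + 29
62 = 2·29 + 4
29 = 7·4 + 1
4 = 4·1 + 0
gcd = 1, so a unique solution mod 37717 exists.
Back-substitute for the Bézout coefficients:
1 = 29 − 7·4
1 = −7·62 + 15·29
1 = 15·277 − 67·62
1 = −67·1170 + 283·277
1 = 283·37717 − 9123·1170
So 1170·(-9123) ≡ 1 (mod 37717), giving 1170⁻¹ ≡ 28594.
x ≡ 1170⁻¹·14859 ≡ 28594·14859 ≡ 33958 (mod 37717).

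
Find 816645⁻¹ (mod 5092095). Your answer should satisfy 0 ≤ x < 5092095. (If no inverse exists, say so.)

Euclidean algorithm on 5092095, 816645:
5092095 = 6*816645 + 192225
816645 = 4*192225 + 47745
192225 = 4*47745 + 1245
47745 = 38*1245 + 435
1245 = 2*435 + 375
435 = 1*375 + 60
375 = 6*60 + 15
60 = 4*15 + 0
Since gcd = 15 > 1, 816645 is not a unit mod 5092095.

no inverse exists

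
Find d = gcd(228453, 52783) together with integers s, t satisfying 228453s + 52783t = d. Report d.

Repeated division:
228453 = 4×52783 + 17321
52783 = 3×17321 + 820
17321 = 21×820 + 101
820 = 8×101 + 12
101 = 8×12 + 5
12 = 2×5 + 2
5 = 2×2 + 1
2 = 2×1 + 0
gcd(228453, 52783) = 1.
Working backward:
1 = 5 − 2·2
1 = −2·12 + 5·5
1 = 5·101 − 42·12
1 = −42·820 + 341·101
1 = 341·17321 − 7203·820
1 = −7203·52783 + 21950·17321
1 = 21950·228453 − 95003·52783
So 1 = (21950)·228453 + (-95003)·52783.

1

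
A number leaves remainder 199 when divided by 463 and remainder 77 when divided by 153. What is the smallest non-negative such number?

21497

Write x = 199 + 463·k. Then 463·k ≡ 77 − 199 ≡ 31 (mod 153).
Need 463⁻¹ mod 153. Extended Euclid on (153, 4):
153 = 38*4 + 1
4 = 4*1 + 0
Back-substitute:
1 = 153 − 38·4
463⁻¹ ≡ 115 (mod 153), so k ≡ 115·31 ≡ 46 (mod 153).
x = 199 + 463·46 = 21497.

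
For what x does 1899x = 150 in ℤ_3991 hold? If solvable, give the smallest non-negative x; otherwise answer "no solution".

2087

First find gcd(1899, 3991):
3991 = 2×1899 + 193
1899 = 9×193 + 162
193 = 1×162 + 31
162 = 5×31 + 7
31 = 4×7 + 3
7 = 2×3 + 1
3 = 3×1 + 0
gcd = 1, so a unique solution mod 3991 exists.
Back-substitute for the Bézout coefficients:
1 = 7 − 2·3
1 = −2·31 + 9·7
1 = 9·162 − 47·31
1 = −47·193 + 56·162
1 = 56·1899 − 551·193
1 = −551·3991 + 1158·1899
So 1899·(1158) ≡ 1 (mod 3991), giving 1899⁻¹ ≡ 1158.
x ≡ 1899⁻¹·150 ≡ 1158·150 ≡ 2087 (mod 3991).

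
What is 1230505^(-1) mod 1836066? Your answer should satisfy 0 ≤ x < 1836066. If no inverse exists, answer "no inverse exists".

Run Euclid on (1836066, 1230505):
1836066 = 1·1230505 + 605561
1230505 = 2·605561 + 19383
605561 = 31·19383 + 4688
19383 = 4·4688 + 631
4688 = 7·631 + 271
631 = 2·271 + 89
271 = 3·89 + 4
89 = 22·4 + 1
4 = 4·1 + 0
Since gcd(1230505, 1836066) = 1, back-substitute to write 1 as a combination:
1 = 89 − 22·4
1 = −22·271 + 67·89
1 = 67·631 − 156·271
1 = −156·4688 + 1159·631
1 = 1159·19383 − 4792·4688
1 = −4792·605561 + 149711·19383
1 = 149711·1230505 − 304214·605561
1 = −304214·1836066 + 453925·1230505
So 1230505·453925 ≡ 1 (mod 1836066).

453925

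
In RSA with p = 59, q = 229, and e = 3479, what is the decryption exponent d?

φ(n) = (p−1)(q−1) = 58·228 = 13224.
Need d with 3479·d ≡ 1 (mod 13224). Apply the extended Euclidean algorithm:
13224 = 3×3479 + 2787
3479 = 1×2787 + 692
2787 = 4×692 + 19
692 = 36×19 + 8
19 = 2×8 + 3
8 = 2×3 + 2
3 = 1×2 + 1
2 = 2×1 + 0
Back-substitute:
1 = 3 − 2
1 = −8 + 3·3
1 = 3·19 − 7·8
1 = −7·692 + 255·19
1 = 255·2787 − 1027·692
1 = −1027·3479 + 1282·2787
1 = 1282·13224 − 4873·3479
So 3479·(-4873) ≡ 1 (mod 13224), hence d ≡ -4873 ≡ 8351 (mod 13224).

8351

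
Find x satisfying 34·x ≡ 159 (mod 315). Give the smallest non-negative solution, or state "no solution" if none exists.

51

First find gcd(34, 315):
315 = 9×34 + 9
34 = 3×9 + 7
9 = 1×7 + 2
7 = 3×2 + 1
2 = 2×1 + 0
gcd = 1, so a unique solution mod 315 exists.
Back-substitute for the Bézout coefficients:
1 = 7 − 3·2
1 = −3·9 + 4·7
1 = 4·34 − 15·9
1 = −15·315 + 139·34
So 34·(139) ≡ 1 (mod 315), giving 34⁻¹ ≡ 139.
x ≡ 34⁻¹·159 ≡ 139·159 ≡ 51 (mod 315).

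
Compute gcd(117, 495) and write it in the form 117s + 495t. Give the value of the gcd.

9

Euclidean algorithm:
495 = 4×117 + 27
117 = 4×27 + 9
27 = 3×9 + 0
gcd(117, 495) = 9.
Express as a combination:
9 = 117 − 4·27
9 = −4·495 + 17·117
So 9 = (-4)·495 + (17)·117.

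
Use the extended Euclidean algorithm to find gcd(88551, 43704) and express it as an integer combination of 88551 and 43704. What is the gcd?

9

Apply Euclid's algorithm to 88551 and 43704:
88551 = 2*43704 + 1143
43704 = 38*1143 + 270
1143 = 4*270 + 63
270 = 4*63 + 18
63 = 3*18 + 9
18 = 2*9 + 0
gcd(88551, 43704) = 9.
Back-substituting:
9 = 63 − 3·18
9 = −3·270 + 13·63
9 = 13·1143 − 55·270
9 = −55·43704 + 2103·1143
9 = 2103·88551 − 4261·43704
So 9 = (2103)·88551 + (-4261)·43704.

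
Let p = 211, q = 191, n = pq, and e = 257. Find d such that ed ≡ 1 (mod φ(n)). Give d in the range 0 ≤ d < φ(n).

φ(n) = (p−1)(q−1) = 210·190 = 39900.
Need d with 257·d ≡ 1 (mod 39900). Apply the extended Euclidean algorithm:
39900 = 155*257 + 65
257 = 3*65 + 62
65 = 1*62 + 3
62 = 20*3 + 2
3 = 1*2 + 1
2 = 2*1 + 0
Back-substitute:
1 = 3 − 2
1 = −62 + 21·3
1 = 21·65 − 22·62
1 = −22·257 + 87·65
1 = 87·39900 − 13507·257
So 257·(-13507) ≡ 1 (mod 39900), hence d ≡ -13507 ≡ 26393 (mod 39900).

26393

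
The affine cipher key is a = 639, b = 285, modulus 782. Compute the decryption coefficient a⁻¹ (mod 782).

Extended Euclidean algorithm:
782 = 1×639 + 143
639 = 4×143 + 67
143 = 2×67 + 9
67 = 7×9 + 4
9 = 2×4 + 1
4 = 4×1 + 0
gcd = 1, so the inverse exists. Back-substitute:
1 = 9 − 2·4
1 = −2·67 + 15·9
1 = 15·143 − 32·67
1 = −32·639 + 143·143
1 = 143·782 − 175·639
Thus 639·(-175) ≡ 1 (mod 782); reducing, -175 mod 782 = 607.

607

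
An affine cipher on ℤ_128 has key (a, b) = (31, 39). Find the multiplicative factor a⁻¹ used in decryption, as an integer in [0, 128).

95

Extended Euclidean algorithm:
128 = 4*31 + 4
31 = 7*4 + 3
4 = 1*3 + 1
3 = 3*1 + 0
Since gcd(31, 128) = 1, back-substitute to write 1 as a combination:
1 = 4 − 3
1 = −31 + 8·4
1 = 8·128 − 33·31
So 31·(-33) ≡ 1 (mod 128), and -33 ≡ 95 (mod 128).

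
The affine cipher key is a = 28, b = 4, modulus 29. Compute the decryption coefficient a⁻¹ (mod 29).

Apply the Euclidean algorithm to 29 and 28:
29 = 1*28 + 1
28 = 28*1 + 0
The gcd is 1. Working backward:
1 = 29 − 28
Thus 28·(-1) ≡ 1 (mod 29); reducing, -1 mod 29 = 28.

28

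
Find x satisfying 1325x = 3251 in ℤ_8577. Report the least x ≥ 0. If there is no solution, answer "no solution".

First find gcd(1325, 8577):
8577 = 6*1325 + 627
1325 = 2*627 + 71
627 = 8*71 + 59
71 = 1*59 + 12
59 = 4*12 + 11
12 = 1*11 + 1
11 = 11*1 + 0
gcd = 1, so a unique solution mod 8577 exists.
Back-substitute for the Bézout coefficients:
1 = 12 − 11
1 = −59 + 5·12
1 = 5·71 − 6·59
1 = −6·627 + 53·71
1 = 53·1325 − 112·627
1 = −112·8577 + 725·1325
So 1325·(725) ≡ 1 (mod 8577), giving 1325⁻¹ ≡ 725.
x ≡ 1325⁻¹·3251 ≡ 725·3251 ≡ 6877 (mod 8577).

6877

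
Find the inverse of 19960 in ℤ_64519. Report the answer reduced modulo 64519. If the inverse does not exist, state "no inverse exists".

gcd(64519, 19960) by repeated division:
64519 = 3·19960 + 4639
19960 = 4·4639 + 1404
4639 = 3·1404 + 427
1404 = 3·427 + 123
427 = 3·123 + 58
123 = 2·58 + 7
58 = 8·7 + 2
7 = 3·2 + 1
2 = 2·1 + 0
gcd = 1, so the inverse exists. Back-substitute:
1 = 7 − 3·2
1 = −3·58 + 25·7
1 = 25·123 − 53·58
1 = −53·427 + 184·123
1 = 184·1404 − 605·427
1 = −605·4639 + 1999·1404
1 = 1999·19960 − 8601·4639
1 = −8601·64519 + 27802·19960
So 19960·27802 ≡ 1 (mod 64519).

27802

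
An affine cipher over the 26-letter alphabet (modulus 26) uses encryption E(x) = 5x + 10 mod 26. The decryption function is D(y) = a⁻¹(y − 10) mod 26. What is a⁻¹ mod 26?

21

Apply the Euclidean algorithm to 26 and 5:
26 = 5·5 + 1
5 = 5·1 + 0
Since gcd(5, 26) = 1, back-substitute to write 1 as a combination:
1 = 26 − 5·5
So 5·(-5) ≡ 1 (mod 26), and -5 ≡ 21 (mod 26).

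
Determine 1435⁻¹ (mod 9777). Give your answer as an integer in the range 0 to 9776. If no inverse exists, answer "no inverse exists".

Apply the Euclidean algorithm to 9777 and 1435:
9777 = 6·1435 + 1167
1435 = 1·1167 + 268
1167 = 4·268 + 95
268 = 2·95 + 78
95 = 1·78 + 17
78 = 4·17 + 10
17 = 1·10 + 7
10 = 1·7 + 3
7 = 2·3 + 1
3 = 3·1 + 0
gcd = 1, so the inverse exists. Back-substitute:
1 = 7 − 2·3
1 = −2·10 + 3·7
1 = 3·17 − 5·10
1 = −5·78 + 23·17
1 = 23·95 − 28·78
1 = −28·268 + 79·95
1 = 79·1167 − 344·268
1 = −344·1435 + 423·1167
1 = 423·9777 − 2882·1435
Thus 1435·(-2882) ≡ 1 (mod 9777); reducing, -2882 mod 9777 = 6895.

6895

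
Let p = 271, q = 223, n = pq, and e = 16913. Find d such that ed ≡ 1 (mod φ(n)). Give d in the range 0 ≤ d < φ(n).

φ(n) = (p−1)(q−1) = 270·222 = 59940.
Need d with 16913·d ≡ 1 (mod 59940). Apply the extended Euclidean algorithm:
59940 = 3*16913 + 9201
16913 = 1*9201 + 7712
9201 = 1*7712 + 1489
7712 = 5*1489 + 267
1489 = 5*267 + 154
267 = 1*154 + 113
154 = 1*113 + 41
113 = 2*41 + 31
41 = 1*31 + 10
31 = 3*10 + 1
10 = 10*1 + 0
Back-substitute:
1 = 31 − 3·10
1 = −3·41 + 4·31
1 = 4·113 − 11·41
1 = −11·154 + 15·113
1 = 15·267 − 26·154
1 = −26·1489 + 145·267
1 = 145·7712 − 751·1489
1 = −751·9201 + 896·7712
1 = 896·16913 − 1647·9201
1 = −1647·59940 + 5837·16913
So 16913·5837 ≡ 1 (mod 59940), hence d = 5837.

5837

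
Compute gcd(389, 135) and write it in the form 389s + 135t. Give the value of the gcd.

Repeated division:
389 = 2*135 + 119
135 = 1*119 + 16
119 = 7*16 + 7
16 = 2*7 + 2
7 = 3*2 + 1
2 = 2*1 + 0
gcd(389, 135) = 1.
Back-substituting:
1 = 7 − 3·2
1 = −3·16 + 7·7
1 = 7·119 − 52·16
1 = −52·135 + 59·119
1 = 59·389 − 170·135
So 1 = (59)·389 + (-170)·135.

1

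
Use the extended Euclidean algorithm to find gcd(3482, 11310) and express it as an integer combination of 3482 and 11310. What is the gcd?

Repeated division:
11310 = 3·3482 + 864
3482 = 4·864 + 26
864 = 33·26 + 6
26 = 4·6 + 2
6 = 3·2 + 0
gcd(3482, 11310) = 2.
Express as a combination:
2 = 26 − 4·6
2 = −4·864 + 133·26
2 = 133·3482 − 536·864
2 = −536·11310 + 1741·3482
So 2 = (-536)·11310 + (1741)·3482.

2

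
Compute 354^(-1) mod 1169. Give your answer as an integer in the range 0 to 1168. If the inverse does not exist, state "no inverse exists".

142

Apply the Euclidean algorithm to 1169 and 354:
1169 = 3×354 + 107
354 = 3×107 + 33
107 = 3×33 + 8
33 = 4×8 + 1
8 = 8×1 + 0
The gcd is 1. Working backward:
1 = 33 − 4·8
1 = −4·107 + 13·33
1 = 13·354 − 43·107
1 = −43·1169 + 142·354
So 354·142 ≡ 1 (mod 1169).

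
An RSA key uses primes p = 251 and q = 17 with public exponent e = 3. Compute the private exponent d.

φ(n) = (p−1)(q−1) = 250·16 = 4000.
Need d with 3·d ≡ 1 (mod 4000). Apply the extended Euclidean algorithm:
4000 = 1333·3 + 1
3 = 3·1 + 0
Back-substitute:
1 = 4000 − 1333·3
So 3·(-1333) ≡ 1 (mod 4000), hence d ≡ -1333 ≡ 2667 (mod 4000).

2667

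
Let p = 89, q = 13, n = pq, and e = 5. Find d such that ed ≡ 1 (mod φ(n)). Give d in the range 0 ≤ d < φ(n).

845

φ(n) = (p−1)(q−1) = 88·12 = 1056.
Need d with 5·d ≡ 1 (mod 1056). Apply the extended Euclidean algorithm:
1056 = 211·5 + 1
5 = 5·1 + 0
Back-substitute:
1 = 1056 − 211·5
So 5·(-211) ≡ 1 (mod 1056), hence d ≡ -211 ≡ 845 (mod 1056).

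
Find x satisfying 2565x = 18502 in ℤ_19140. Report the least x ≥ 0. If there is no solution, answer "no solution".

gcd(2565, 19140):
19140 = 7*2565 + 1185
2565 = 2*1185 + 195
1185 = 6*195 + 15
195 = 13*15 + 0
gcd = 15, but 15 ∤ 18502, so the congruence has no solution.

no solution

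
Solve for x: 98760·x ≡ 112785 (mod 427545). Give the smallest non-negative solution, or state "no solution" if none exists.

First find gcd(98760, 427545):
427545 = 4*98760 + 32505
98760 = 3*32505 + 1245
32505 = 26*1245 + 135
1245 = 9*135 + 30
135 = 4*30 + 15
30 = 2*15 + 0
gcd = 15 and 15 | 112785, so solutions exist. Divide through by 15: 6584x ≡ 7519 (mod 28503).
Now find 6584⁻¹ mod 28503:
28503 = 4×6584 + 2167
6584 = 3×2167 + 83
2167 = 26×83 + 9
83 = 9×9 + 2
9 = 4×2 + 1
2 = 2×1 + 0
Back-substitute:
1 = 9 − 4·2
1 = −4·83 + 37·9
1 = 37·2167 − 966·83
1 = −966·6584 + 2935·2167
1 = 2935·28503 − 12706·6584
So 6584·(-12706) ≡ 1 (mod 28503), i.e. 6584⁻¹ ≡ 15797.
Then x ≡ 15797·7519 ≡ 5642 (mod 28503); the smallest non-negative solution is x = 5642.

5642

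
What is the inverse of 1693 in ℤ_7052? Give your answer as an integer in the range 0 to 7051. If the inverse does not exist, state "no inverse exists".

5969

Extended Euclidean algorithm:
7052 = 4*1693 + 280
1693 = 6*280 + 13
280 = 21*13 + 7
13 = 1*7 + 6
7 = 1*6 + 1
6 = 6*1 + 0
gcd = 1, so the inverse exists. Back-substitute:
1 = 7 − 6
1 = −13 + 2·7
1 = 2·280 − 43·13
1 = −43·1693 + 260·280
1 = 260·7052 − 1083·1693
Hence 1693⁻¹ ≡ -1083 ≡ 5969 (mod 7052).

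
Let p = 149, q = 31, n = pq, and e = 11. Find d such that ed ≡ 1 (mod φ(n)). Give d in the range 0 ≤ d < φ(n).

1211

φ(n) = (p−1)(q−1) = 148·30 = 4440.
Need d with 11·d ≡ 1 (mod 4440). Apply the extended Euclidean algorithm:
4440 = 403×11 + 7
11 = 1×7 + 4
7 = 1×4 + 3
4 = 1×3 + 1
3 = 3×1 + 0
Back-substitute:
1 = 4 − 3
1 = −7 + 2·4
1 = 2·11 − 3·7
1 = −3·4440 + 1211·11
So 11·1211 ≡ 1 (mod 4440), hence d = 1211.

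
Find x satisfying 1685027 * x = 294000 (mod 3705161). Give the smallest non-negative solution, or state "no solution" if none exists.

First find gcd(1685027, 3705161):
3705161 = 2*1685027 + 335107
1685027 = 5*335107 + 9492
335107 = 35*9492 + 2887
9492 = 3*2887 + 831
2887 = 3*831 + 394
831 = 2*394 + 43
394 = 9*43 + 7
43 = 6*7 + 1
7 = 7*1 + 0
gcd = 1, so a unique solution mod 3705161 exists.
Back-substitute for the Bézout coefficients:
1 = 43 − 6·7
1 = −6·394 + 55·43
1 = 55·831 − 116·394
1 = −116·2887 + 403·831
1 = 403·9492 − 1325·2887
1 = −1325·335107 + 46778·9492
1 = 46778·1685027 − 235215·335107
1 = −235215·3705161 + 517208·1685027
So 1685027·(517208) ≡ 1 (mod 3705161), giving 1685027⁻¹ ≡ 517208.
x ≡ 1685027⁻¹·294000 ≡ 517208·294000 ≡ 3049721 (mod 3705161).

3049721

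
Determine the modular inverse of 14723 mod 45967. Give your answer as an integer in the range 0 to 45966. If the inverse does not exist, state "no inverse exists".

Apply the Euclidean algorithm to 45967 and 14723:
45967 = 3·14723 + 1798
14723 = 8·1798 + 339
1798 = 5·339 + 103
339 = 3·103 + 30
103 = 3·30 + 13
30 = 2·13 + 4
13 = 3·4 + 1
4 = 4·1 + 0
Since gcd(14723, 45967) = 1, back-substitute to write 1 as a combination:
1 = 13 − 3·4
1 = −3·30 + 7·13
1 = 7·103 − 24·30
1 = −24·339 + 79·103
1 = 79·1798 − 419·339
1 = −419·14723 + 3431·1798
1 = 3431·45967 − 10712·14723
Thus 14723·(-10712) ≡ 1 (mod 45967); reducing, -10712 mod 45967 = 35255.

35255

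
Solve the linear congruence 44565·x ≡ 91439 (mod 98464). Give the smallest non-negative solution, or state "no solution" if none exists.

First find gcd(44565, 98464):
98464 = 2·44565 + 9334
44565 = 4·9334 + 7229
9334 = 1·7229 + 2105
7229 = 3·2105 + 914
2105 = 2·914 + 277
914 = 3·277 + 83
277 = 3·83 + 28
83 = 2·28 + 27
28 = 1·27 + 1
27 = 27·1 + 0
gcd = 1, so a unique solution mod 98464 exists.
Back-substitute for the Bézout coefficients:
1 = 28 − 27
1 = −83 + 3·28
1 = 3·277 − 10·83
1 = −10·914 + 33·277
1 = 33·2105 − 76·914
1 = −76·7229 + 261·2105
1 = 261·9334 − 337·7229
1 = −337·44565 + 1609·9334
1 = 1609·98464 − 3555·44565
So 44565·(-3555) ≡ 1 (mod 98464), giving 44565⁻¹ ≡ 94909.
x ≡ 44565⁻¹·91439 ≡ 94909·91439 ≡ 62483 (mod 98464).

62483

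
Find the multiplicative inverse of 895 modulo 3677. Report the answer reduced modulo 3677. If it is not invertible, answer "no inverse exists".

2843

Extended Euclidean algorithm:
3677 = 4*895 + 97
895 = 9*97 + 22
97 = 4*22 + 9
22 = 2*9 + 4
9 = 2*4 + 1
4 = 4*1 + 0
Since gcd(895, 3677) = 1, back-substitute to write 1 as a combination:
1 = 9 − 2·4
1 = −2·22 + 5·9
1 = 5·97 − 22·22
1 = −22·895 + 203·97
1 = 203·3677 − 834·895
Thus 895·(-834) ≡ 1 (mod 3677); reducing, -834 mod 3677 = 2843.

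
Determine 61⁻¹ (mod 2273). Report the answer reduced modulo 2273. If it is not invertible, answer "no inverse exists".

708

gcd(2273, 61) by repeated division:
2273 = 37*61 + 16
61 = 3*16 + 13
16 = 1*13 + 3
13 = 4*3 + 1
3 = 3*1 + 0
Since gcd(61, 2273) = 1, back-substitute to write 1 as a combination:
1 = 13 − 4·3
1 = −4·16 + 5·13
1 = 5·61 − 19·16
1 = −19·2273 + 708·61
So 61·708 ≡ 1 (mod 2273).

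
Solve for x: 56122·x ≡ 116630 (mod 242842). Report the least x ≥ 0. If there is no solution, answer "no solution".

114833

First find gcd(56122, 242842):
242842 = 4*56122 + 18354
56122 = 3*18354 + 1060
18354 = 17*1060 + 334
1060 = 3*334 + 58
334 = 5*58 + 44
58 = 1*44 + 14
44 = 3*14 + 2
14 = 7*2 + 0
gcd = 2 and 2 | 116630, so solutions exist. Divide through by 2: 28061x ≡ 58315 (mod 121421).
Now find 28061⁻¹ mod 121421:
121421 = 4×28061 + 9177
28061 = 3×9177 + 530
9177 = 17×530 + 167
530 = 3×167 + 29
167 = 5×29 + 22
29 = 1×22 + 7
22 = 3×7 + 1
7 = 7×1 + 0
Back-substitute:
1 = 22 − 3·7
1 = −3·29 + 4·22
1 = 4·167 − 23·29
1 = −23·530 + 73·167
1 = 73·9177 − 1264·530
1 = −1264·28061 + 3865·9177
1 = 3865·121421 − 16724·28061
So 28061·(-16724) ≡ 1 (mod 121421), i.e. 28061⁻¹ ≡ 104697.
Then x ≡ 104697·58315 ≡ 114833 (mod 121421); the smallest non-negative solution is x = 114833.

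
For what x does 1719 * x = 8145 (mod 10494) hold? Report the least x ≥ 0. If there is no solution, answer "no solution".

First find gcd(1719, 10494):
10494 = 6×1719 + 180
1719 = 9×180 + 99
180 = 1×99 + 81
99 = 1×81 + 18
81 = 4×18 + 9
18 = 2×9 + 0
gcd = 9 and 9 | 8145, so solutions exist. Divide through by 9: 191x ≡ 905 (mod 1166).
Now find 191⁻¹ mod 1166:
1166 = 6·191 + 20
191 = 9·20 + 11
20 = 1·11 + 9
11 = 1·9 + 2
9 = 4·2 + 1
2 = 2·1 + 0
Back-substitute:
1 = 9 − 4·2
1 = −4·11 + 5·9
1 = 5·20 − 9·11
1 = −9·191 + 86·20
1 = 86·1166 − 525·191
So 191·(-525) ≡ 1 (mod 1166), i.e. 191⁻¹ ≡ 641.
Then x ≡ 641·905 ≡ 603 (mod 1166); the smallest non-negative solution is x = 603.

603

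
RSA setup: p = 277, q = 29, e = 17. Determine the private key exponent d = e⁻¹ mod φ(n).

φ(n) = (p−1)(q−1) = 276·28 = 7728.
Need d with 17·d ≡ 1 (mod 7728). Apply the extended Euclidean algorithm:
7728 = 454·17 + 10
17 = 1·10 + 7
10 = 1·7 + 3
7 = 2·3 + 1
3 = 3·1 + 0
Back-substitute:
1 = 7 − 2·3
1 = −2·10 + 3·7
1 = 3·17 − 5·10
1 = −5·7728 + 2273·17
So 17·2273 ≡ 1 (mod 7728), hence d = 2273.

2273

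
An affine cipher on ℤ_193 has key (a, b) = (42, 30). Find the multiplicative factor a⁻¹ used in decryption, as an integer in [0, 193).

23

Apply the Euclidean algorithm to 193 and 42:
193 = 4×42 + 25
42 = 1×25 + 17
25 = 1×17 + 8
17 = 2×8 + 1
8 = 8×1 + 0
gcd = 1, so the inverse exists. Back-substitute:
1 = 17 − 2·8
1 = −2·25 + 3·17
1 = 3·42 − 5·25
1 = −5·193 + 23·42
So 42·23 ≡ 1 (mod 193).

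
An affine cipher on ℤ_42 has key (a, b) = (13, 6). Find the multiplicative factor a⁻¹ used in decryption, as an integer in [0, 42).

13

gcd(42, 13) by repeated division:
42 = 3*13 + 3
13 = 4*3 + 1
3 = 3*1 + 0
gcd = 1, so the inverse exists. Back-substitute:
1 = 13 − 4·3
1 = −4·42 + 13·13
So 13·13 ≡ 1 (mod 42).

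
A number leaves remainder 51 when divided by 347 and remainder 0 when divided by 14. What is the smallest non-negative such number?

1092

Write x = 51 + 347·k. Then 347·k ≡ 0 − 51 ≡ 5 (mod 14).
Need 347⁻¹ mod 14. Extended Euclid on (14, 11):
14 = 1·11 + 3
11 = 3·3 + 2
3 = 1·2 + 1
2 = 2·1 + 0
Back-substitute:
1 = 3 − 2
1 = −11 + 4·3
1 = 4·14 − 5·11
347⁻¹ ≡ 9 (mod 14), so k ≡ 9·5 ≡ 3 (mod 14).
x = 51 + 347·3 = 1092.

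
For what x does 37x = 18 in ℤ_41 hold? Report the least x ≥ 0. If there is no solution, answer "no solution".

First find gcd(37, 41):
41 = 1×37 + 4
37 = 9×4 + 1
4 = 4×1 + 0
gcd = 1, so a unique solution mod 41 exists.
Back-substitute for the Bézout coefficients:
1 = 37 − 9·4
1 = −9·41 + 10·37
So 37·(10) ≡ 1 (mod 41), giving 37⁻¹ ≡ 10.
x ≡ 37⁻¹·18 ≡ 10·18 ≡ 16 (mod 41).

16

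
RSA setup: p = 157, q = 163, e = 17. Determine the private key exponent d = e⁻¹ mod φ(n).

7433

φ(n) = (p−1)(q−1) = 156·162 = 25272.
Need d with 17·d ≡ 1 (mod 25272). Apply the extended Euclidean algorithm:
25272 = 1486*17 + 10
17 = 1*10 + 7
10 = 1*7 + 3
7 = 2*3 + 1
3 = 3*1 + 0
Back-substitute:
1 = 7 − 2·3
1 = −2·10 + 3·7
1 = 3·17 − 5·10
1 = −5·25272 + 7433·17
So 17·7433 ≡ 1 (mod 25272), hence d = 7433.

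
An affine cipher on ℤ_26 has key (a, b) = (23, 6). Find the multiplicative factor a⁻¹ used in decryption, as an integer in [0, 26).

gcd(26, 23) by repeated division:
26 = 1*23 + 3
23 = 7*3 + 2
3 = 1*2 + 1
2 = 2*1 + 0
Since gcd(23, 26) = 1, back-substitute to write 1 as a combination:
1 = 3 − 2
1 = −23 + 8·3
1 = 8·26 − 9·23
Hence 23⁻¹ ≡ -9 ≡ 17 (mod 26).

17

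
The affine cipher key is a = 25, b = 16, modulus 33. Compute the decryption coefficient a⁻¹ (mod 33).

Run Euclid on (33, 25):
33 = 1·25 + 8
25 = 3·8 + 1
8 = 8·1 + 0
Since gcd(25, 33) = 1, back-substitute to write 1 as a combination:
1 = 25 − 3·8
1 = −3·33 + 4·25
So 25·4 ≡ 1 (mod 33).

4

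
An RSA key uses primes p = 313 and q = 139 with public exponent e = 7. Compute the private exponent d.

6151

φ(n) = (p−1)(q−1) = 312·138 = 43056.
Need d with 7·d ≡ 1 (mod 43056). Apply the extended Euclidean algorithm:
43056 = 6150·7 + 6
7 = 1·6 + 1
6 = 6·1 + 0
Back-substitute:
1 = 7 − 6
1 = −43056 + 6151·7
So 7·6151 ≡ 1 (mod 43056), hence d = 6151.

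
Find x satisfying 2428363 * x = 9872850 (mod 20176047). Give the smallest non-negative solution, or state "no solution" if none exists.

First find gcd(2428363, 20176047):
20176047 = 8*2428363 + 749143
2428363 = 3*749143 + 180934
749143 = 4*180934 + 25407
180934 = 7*25407 + 3085
25407 = 8*3085 + 727
3085 = 4*727 + 177
727 = 4*177 + 19
177 = 9*19 + 6
19 = 3*6 + 1
6 = 6*1 + 0
gcd = 1, so a unique solution mod 20176047 exists.
Back-substitute for the Bézout coefficients:
1 = 19 − 3·6
1 = −3·177 + 28·19
1 = 28·727 − 115·177
1 = −115·3085 + 488·727
1 = 488·25407 − 4019·3085
1 = −4019·180934 + 28621·25407
1 = 28621·749143 − 118503·180934
1 = −118503·2428363 + 384130·749143
1 = 384130·20176047 − 3191543·2428363
So 2428363·(-3191543) ≡ 1 (mod 20176047), giving 2428363⁻¹ ≡ 16984504.
x ≡ 2428363⁻¹·9872850 ≡ 16984504·9872850 ≡ 13453995 (mod 20176047).

13453995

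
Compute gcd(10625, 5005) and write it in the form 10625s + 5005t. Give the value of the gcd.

5

Repeated division:
10625 = 2*5005 + 615
5005 = 8*615 + 85
615 = 7*85 + 20
85 = 4*20 + 5
20 = 4*5 + 0
gcd(10625, 5005) = 5.
Working backward:
5 = 85 − 4·20
5 = −4·615 + 29·85
5 = 29·5005 − 236·615
5 = −236·10625 + 501·5005
So 5 = (-236)·10625 + (501)·5005.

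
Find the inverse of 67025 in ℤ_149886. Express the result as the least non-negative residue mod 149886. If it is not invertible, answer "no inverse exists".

48659

gcd(149886, 67025) by repeated division:
149886 = 2×67025 + 15836
67025 = 4×15836 + 3681
15836 = 4×3681 + 1112
3681 = 3×1112 + 345
1112 = 3×345 + 77
345 = 4×77 + 37
77 = 2×37 + 3
37 = 12×3 + 1
3 = 3×1 + 0
gcd = 1, so the inverse exists. Back-substitute:
1 = 37 − 12·3
1 = −12·77 + 25·37
1 = 25·345 − 112·77
1 = −112·1112 + 361·345
1 = 361·3681 − 1195·1112
1 = −1195·15836 + 5141·3681
1 = 5141·67025 − 21759·15836
1 = −21759·149886 + 48659·67025
So 67025·48659 ≡ 1 (mod 149886).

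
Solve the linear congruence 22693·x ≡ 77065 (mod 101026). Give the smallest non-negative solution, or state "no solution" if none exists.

First find gcd(22693, 101026):
101026 = 4·22693 + 10254
22693 = 2·10254 + 2185
10254 = 4·2185 + 1514
2185 = 1·1514 + 671
1514 = 2·671 + 172
671 = 3·172 + 155
172 = 1·155 + 17
155 = 9·17 + 2
17 = 8·2 + 1
2 = 2·1 + 0
gcd = 1, so a unique solution mod 101026 exists.
Back-substitute for the Bézout coefficients:
1 = 17 − 8·2
1 = −8·155 + 73·17
1 = 73·172 − 81·155
1 = −81·671 + 316·172
1 = 316·1514 − 713·671
1 = −713·2185 + 1029·1514
1 = 1029·10254 − 4829·2185
1 = −4829·22693 + 10687·10254
1 = 10687·101026 − 47577·22693
So 22693·(-47577) ≡ 1 (mod 101026), giving 22693⁻¹ ≡ 53449.
x ≡ 22693⁻¹·77065 ≡ 53449·77065 ≡ 15113 (mod 101026).

15113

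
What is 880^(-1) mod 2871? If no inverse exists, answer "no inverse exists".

no inverse exists

Euclidean algorithm on 2871, 880:
2871 = 3*880 + 231
880 = 3*231 + 187
231 = 1*187 + 44
187 = 4*44 + 11
44 = 4*11 + 0
Since gcd = 11 > 1, 880 is not a unit mod 2871.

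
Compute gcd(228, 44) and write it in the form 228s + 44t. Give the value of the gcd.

4

Repeated division:
228 = 5×44 + 8
44 = 5×8 + 4
8 = 2×4 + 0
gcd(228, 44) = 4.
Express as a combination:
4 = 44 − 5·8
4 = −5·228 + 26·44
So 4 = (-5)·228 + (26)·44.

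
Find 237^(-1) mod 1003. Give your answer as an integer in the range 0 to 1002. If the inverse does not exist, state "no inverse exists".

Apply the Euclidean algorithm to 1003 and 237:
1003 = 4·237 + 55
237 = 4·55 + 17
55 = 3·17 + 4
17 = 4·4 + 1
4 = 4·1 + 0
The gcd is 1. Working backward:
1 = 17 − 4·4
1 = −4·55 + 13·17
1 = 13·237 − 56·55
1 = −56·1003 + 237·237
So 237·237 ≡ 1 (mod 1003).

237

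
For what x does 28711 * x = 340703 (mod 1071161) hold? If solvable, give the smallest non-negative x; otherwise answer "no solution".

551094

First find gcd(28711, 1071161):
1071161 = 37*28711 + 8854
28711 = 3*8854 + 2149
8854 = 4*2149 + 258
2149 = 8*258 + 85
258 = 3*85 + 3
85 = 28*3 + 1
3 = 3*1 + 0
gcd = 1, so a unique solution mod 1071161 exists.
Back-substitute for the Bézout coefficients:
1 = 85 − 28·3
1 = −28·258 + 85·85
1 = 85·2149 − 708·258
1 = −708·8854 + 2917·2149
1 = 2917·28711 − 9459·8854
1 = −9459·1071161 + 352900·28711
So 28711·(352900) ≡ 1 (mod 1071161), giving 28711⁻¹ ≡ 352900.
x ≡ 28711⁻¹·340703 ≡ 352900·340703 ≡ 551094 (mod 1071161).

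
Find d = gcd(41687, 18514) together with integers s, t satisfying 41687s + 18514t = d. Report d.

Apply Euclid's algorithm to 41687 and 18514:
41687 = 2×18514 + 4659
18514 = 3×4659 + 4537
4659 = 1×4537 + 122
4537 = 37×122 + 23
122 = 5×23 + 7
23 = 3×7 + 2
7 = 3×2 + 1
2 = 2×1 + 0
gcd(41687, 18514) = 1.
Working backward:
1 = 7 − 3·2
1 = −3·23 + 10·7
1 = 10·122 − 53·23
1 = −53·4537 + 1971·122
1 = 1971·4659 − 2024·4537
1 = −2024·18514 + 8043·4659
1 = 8043·41687 − 18110·18514
So 1 = (8043)·41687 + (-18110)·18514.

1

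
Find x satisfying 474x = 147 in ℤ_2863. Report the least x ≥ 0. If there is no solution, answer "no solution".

707

First find gcd(474, 2863):
2863 = 6·474 + 19
474 = 24·19 + 18
19 = 1·18 + 1
18 = 18·1 + 0
gcd = 1, so a unique solution mod 2863 exists.
Back-substitute for the Bézout coefficients:
1 = 19 − 18
1 = −474 + 25·19
1 = 25·2863 − 151·474
So 474·(-151) ≡ 1 (mod 2863), giving 474⁻¹ ≡ 2712.
x ≡ 474⁻¹·147 ≡ 2712·147 ≡ 707 (mod 2863).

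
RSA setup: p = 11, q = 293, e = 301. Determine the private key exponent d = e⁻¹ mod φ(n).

φ(n) = (p−1)(q−1) = 10·292 = 2920.
Need d with 301·d ≡ 1 (mod 2920). Apply the extended Euclidean algorithm:
2920 = 9*301 + 211
301 = 1*211 + 90
211 = 2*90 + 31
90 = 2*31 + 28
31 = 1*28 + 3
28 = 9*3 + 1
3 = 3*1 + 0
Back-substitute:
1 = 28 − 9·3
1 = −9·31 + 10·28
1 = 10·90 − 29·31
1 = −29·211 + 68·90
1 = 68·301 − 97·211
1 = −97·2920 + 941·301
So 301·941 ≡ 1 (mod 2920), hence d = 941.

941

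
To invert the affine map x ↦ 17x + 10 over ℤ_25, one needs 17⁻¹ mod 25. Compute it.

3

gcd(25, 17) by repeated division:
25 = 1*17 + 8
17 = 2*8 + 1
8 = 8*1 + 0
The gcd is 1. Working backward:
1 = 17 − 2·8
1 = −2·25 + 3·17
So 17·3 ≡ 1 (mod 25).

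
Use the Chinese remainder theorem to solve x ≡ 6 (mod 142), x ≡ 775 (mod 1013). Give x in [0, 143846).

111192

Write x = 6 + 142·k. Then 142·k ≡ 775 − 6 ≡ 769 (mod 1013).
Need 142⁻¹ mod 1013. Extended Euclid on (1013, 142):
1013 = 7·142 + 19
142 = 7·19 + 9
19 = 2·9 + 1
9 = 9·1 + 0
Back-substitute:
1 = 19 − 2·9
1 = −2·142 + 15·19
1 = 15·1013 − 107·142
142⁻¹ ≡ 906 (mod 1013), so k ≡ 906·769 ≡ 783 (mod 1013).
x = 6 + 142·783 = 111192.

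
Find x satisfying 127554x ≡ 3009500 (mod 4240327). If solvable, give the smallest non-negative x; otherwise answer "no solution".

no solution

gcd(127554, 4240327):
4240327 = 33·127554 + 31045
127554 = 4·31045 + 3374
31045 = 9·3374 + 679
3374 = 4·679 + 658
679 = 1·658 + 21
658 = 31·21 + 7
21 = 3·7 + 0
gcd = 7, but 7 ∤ 3009500, so the congruence has no solution.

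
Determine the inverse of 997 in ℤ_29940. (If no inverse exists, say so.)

12973

Apply the Euclidean algorithm to 29940 and 997:
29940 = 30·997 + 30
997 = 33·30 + 7
30 = 4·7 + 2
7 = 3·2 + 1
2 = 2·1 + 0
Since gcd(997, 29940) = 1, back-substitute to write 1 as a combination:
1 = 7 − 3·2
1 = −3·30 + 13·7
1 = 13·997 − 432·30
1 = −432·29940 + 12973·997
So 997·12973 ≡ 1 (mod 29940).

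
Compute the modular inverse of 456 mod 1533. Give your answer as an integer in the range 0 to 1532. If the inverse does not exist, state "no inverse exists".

Euclidean algorithm on 1533, 456:
1533 = 3*456 + 165
456 = 2*165 + 126
165 = 1*126 + 39
126 = 3*39 + 9
39 = 4*9 + 3
9 = 3*3 + 0
The gcd is 3, not 1, hence no inverse exists.

no inverse exists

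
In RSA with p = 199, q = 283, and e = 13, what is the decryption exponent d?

51541

φ(n) = (p−1)(q−1) = 198·282 = 55836.
Need d with 13·d ≡ 1 (mod 55836). Apply the extended Euclidean algorithm:
55836 = 4295*13 + 1
13 = 13*1 + 0
Back-substitute:
1 = 55836 − 4295·13
So 13·(-4295) ≡ 1 (mod 55836), hence d ≡ -4295 ≡ 51541 (mod 55836).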